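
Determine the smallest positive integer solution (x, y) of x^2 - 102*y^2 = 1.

(x, y) = (101, 10)

First expand sqrt(102) as a continued fraction. With x_i = (sqrt(102) + m_i)/d_i and (m_0, d_0) = (0, 1): a_0 = floor(sqrt(102)) = 10, since 10^2 = 100 <= 102 < 121 = 11^2.
Iterate m_{i+1} = d_i*a_i - m_i, d_{i+1} = (102 - m_{i+1}^2)/d_i, a_{i+1} = floor((a_0 + m_{i+1})/d_{i+1}):
  m_1 = 1*10 - 0 = 10, d_1 = (102 - 10^2)/1 = 2/1 = 2, a_1 = floor((10 + 10)/2) = 10.
  m_2 = 2*10 - 10 = 10, d_2 = (102 - 10^2)/2 = 2/2 = 1, a_2 = floor((10 + 10)/1) = 20.
  m_3 = 1*20 - 10 = 10, d_3 = (102 - 10^2)/1 = 2/1 = 2: (m_3, d_3) = (m_1, d_1) = (10, 2), so from here the quotients repeat a_1, a_2; the period length is 2.
So sqrt(102) = [10; (10, 20)] with period length k = 2.
k is even, so the fundamental solution of x^2 - 102y^2 = 1 is (p_{k-1}, q_{k-1}) = (p_1, q_1); compute convergents through index 1.
Convergents (p_i = a_i*p_{i-1} + p_{i-2}, q_i = a_i*q_{i-1} + q_{i-2} with p_{-2}=0, p_{-1}=1, q_{-2}=1, q_{-1}=0):
  i=0: a_0=10, p_0 = 10*1 + 0 = 10, q_0 = 10*0 + 1 = 1.
  i=1: a_1=10, p_1 = 10*10 + 1 = 101, q_1 = 10*1 + 0 = 10.
Check: 101^2 - 102*10^2 = 10201 - 10200 = 1, so (x, y) = (101, 10) solves the equation, and by the theorem it is the least positive solution.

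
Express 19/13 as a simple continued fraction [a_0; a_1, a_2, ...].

[1; 2, 6]

Run the Euclidean algorithm on 19 and 13; the successive quotients are the partial quotients a_0, a_1, ... (each step inverts the fractional part left over by the previous one):
  19 = 1*13 + 6, so a_0 = 1.
  13 = 2*6 + 1, so a_1 = 2.
  6 = 6*1 + 0, so a_2 = 6.
The remainder reaches 0 after 3 divisions, so the expansion has 3 partial quotients, read off in order.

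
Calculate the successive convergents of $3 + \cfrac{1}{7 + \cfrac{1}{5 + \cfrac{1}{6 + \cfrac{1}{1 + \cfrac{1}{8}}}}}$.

3/1, 22/7, 113/36, 700/223, 813/259, 7204/2295

Using the convergent recurrence p_i = a_i*p_{i-1} + p_{i-2}, q_i = a_i*q_{i-1} + q_{i-2} with p_{-2}=0, p_{-1}=1, q_{-2}=1, q_{-1}=0:
  i=0: a_0=3, p_0 = 3*1 + 0 = 3, q_0 = 3*0 + 1 = 1.
  i=1: a_1=7, p_1 = 7*3 + 1 = 22, q_1 = 7*1 + 0 = 7.
  i=2: a_2=5, p_2 = 5*22 + 3 = 113, q_2 = 5*7 + 1 = 36.
  i=3: a_3=6, p_3 = 6*113 + 22 = 700, q_3 = 6*36 + 7 = 223.
  i=4: a_4=1, p_4 = 1*700 + 113 = 813, q_4 = 1*223 + 36 = 259.
  i=5: a_5=8, p_5 = 8*813 + 700 = 7204, q_5 = 8*259 + 223 = 2295.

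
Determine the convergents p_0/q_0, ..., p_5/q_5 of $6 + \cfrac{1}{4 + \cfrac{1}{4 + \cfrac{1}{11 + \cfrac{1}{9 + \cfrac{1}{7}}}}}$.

6/1, 25/4, 106/17, 1191/191, 10825/1736, 76966/12343

Using the convergent recurrence p_i = a_i*p_{i-1} + p_{i-2}, q_i = a_i*q_{i-1} + q_{i-2} with p_{-2}=0, p_{-1}=1, q_{-2}=1, q_{-1}=0:
  i=0: a_0=6, p_0 = 6*1 + 0 = 6, q_0 = 6*0 + 1 = 1.
  i=1: a_1=4, p_1 = 4*6 + 1 = 25, q_1 = 4*1 + 0 = 4.
  i=2: a_2=4, p_2 = 4*25 + 6 = 106, q_2 = 4*4 + 1 = 17.
  i=3: a_3=11, p_3 = 11*106 + 25 = 1191, q_3 = 11*17 + 4 = 191.
  i=4: a_4=9, p_4 = 9*1191 + 106 = 10825, q_4 = 9*191 + 17 = 1736.
  i=5: a_5=7, p_5 = 7*10825 + 1191 = 76966, q_5 = 7*1736 + 191 = 12343.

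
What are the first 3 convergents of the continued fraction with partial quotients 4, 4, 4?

4/1, 17/4, 72/17

Using the convergent recurrence p_i = a_i*p_{i-1} + p_{i-2}, q_i = a_i*q_{i-1} + q_{i-2} with p_{-2}=0, p_{-1}=1, q_{-2}=1, q_{-1}=0:
  i=0: a_0=4, p_0 = 4*1 + 0 = 4, q_0 = 4*0 + 1 = 1.
  i=1: a_1=4, p_1 = 4*4 + 1 = 17, q_1 = 4*1 + 0 = 4.
  i=2: a_2=4, p_2 = 4*17 + 4 = 72, q_2 = 4*4 + 1 = 17.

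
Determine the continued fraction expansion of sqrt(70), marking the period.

Write x_i = (sqrt(70) + m_i)/d_i with (m_0, d_0) = (0, 1). a_0 = floor(sqrt(70)) = 8, since 8^2 = 64 <= 70 < 81 = 9^2.
Iterate m_{i+1} = d_i*a_i - m_i, d_{i+1} = (70 - m_{i+1}^2)/d_i, a_{i+1} = floor((a_0 + m_{i+1})/d_{i+1}):
  m_1 = 1*8 - 0 = 8, d_1 = (70 - 8^2)/1 = 6/1 = 6, a_1 = floor((8 + 8)/6) = 2.
  m_2 = 6*2 - 8 = 4, d_2 = (70 - 4^2)/6 = 54/6 = 9, a_2 = floor((8 + 4)/9) = 1.
  m_3 = 9*1 - 4 = 5, d_3 = (70 - 5^2)/9 = 45/9 = 5, a_3 = floor((8 + 5)/5) = 2.
  m_4 = 5*2 - 5 = 5, d_4 = (70 - 5^2)/5 = 45/5 = 9, a_4 = floor((8 + 5)/9) = 1.
  m_5 = 9*1 - 5 = 4, d_5 = (70 - 4^2)/9 = 54/9 = 6, a_5 = floor((8 + 4)/6) = 2.
  m_6 = 6*2 - 4 = 8, d_6 = (70 - 8^2)/6 = 6/6 = 1, a_6 = floor((8 + 8)/1) = 16.
  m_7 = 1*16 - 8 = 8, d_7 = (70 - 8^2)/1 = 6/1 = 6: (m_7, d_7) = (m_1, d_1) = (8, 6), so from here the quotients repeat a_1, ..., a_6; the period length is 6.
Hence the expansion of sqrt(70) is a_0 = 8 followed by the repeating block 2, 1, 2, 1, 2, 16 (period 6).

[8; (2, 1, 2, 1, 2, 16)]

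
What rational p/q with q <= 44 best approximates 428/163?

21/8

Expand x = 428/163 as a continued fraction with the Euclidean algorithm:
  428 = 2*163 + 102, so a_0 = 2.
  163 = 1*102 + 61, so a_1 = 1.
  102 = 1*61 + 41, so a_2 = 1.
  61 = 1*41 + 20, so a_3 = 1.
  41 = 2*20 + 1, so a_4 = 2.
  20 = 20*1 + 0, so a_5 = 20.
so x = [2; 1, 1, 1, 2, 20].
Convergents (p_i = a_i*p_{i-1} + p_{i-2}, q_i = a_i*q_{i-1} + q_{i-2} with p_{-2}=0, p_{-1}=1, q_{-2}=1, q_{-1}=0), until the denominator exceeds 44:
  i=0: a_0=2, p_0 = 2*1 + 0 = 2, q_0 = 2*0 + 1 = 1.
  i=1: a_1=1, p_1 = 1*2 + 1 = 3, q_1 = 1*1 + 0 = 1.
  i=2: a_2=1, p_2 = 1*3 + 2 = 5, q_2 = 1*1 + 1 = 2.
  i=3: a_3=1, p_3 = 1*5 + 3 = 8, q_3 = 1*2 + 1 = 3.
  i=4: a_4=2, p_4 = 2*8 + 5 = 21, q_4 = 2*3 + 2 = 8.
  i=5: a_5=20, p_5 = 20*21 + 8 = 428, q_5 = 20*8 + 3 = 163.
q_5 = 163 > 44, so the last convergent with denominator <= 44 is p_4/q_4 = 21/8.
The closest fraction with denominator <= 44 is either p_4/q_4 or the intermediate fraction (k*p_4 + p_3)/(k*q_4 + q_3) with the largest k >= 1 whose denominator stays <= 44; these approach x as k grows, and every other convergent or intermediate fraction in range is farther away.
Largest k: floor((44 - q_3)/q_4) = floor((44 - 3)/8) = 5.
That gives (5*21 + 8)/(5*8 + 3) = 113/43.
Compare the errors: |x - 21/8| = |428*8 - 21*163|/(163*8) = 1/1304, and |x - 113/43| = |428*43 - 113*163|/(163*43) = 15/7009.
Cross-multiplying, 1*7009 = 7009 < 19560 = 15*1304, so 1/1304 is smaller: the convergent 21/8 is closer to x than 113/43.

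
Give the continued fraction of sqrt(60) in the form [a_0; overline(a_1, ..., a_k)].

Write x_i = (sqrt(60) + m_i)/d_i with (m_0, d_0) = (0, 1). a_0 = floor(sqrt(60)) = 7, since 7^2 = 49 <= 60 < 64 = 8^2.
Iterate m_{i+1} = d_i*a_i - m_i, d_{i+1} = (60 - m_{i+1}^2)/d_i, a_{i+1} = floor((a_0 + m_{i+1})/d_{i+1}):
  m_1 = 1*7 - 0 = 7, d_1 = (60 - 7^2)/1 = 11/1 = 11, a_1 = floor((7 + 7)/11) = 1.
  m_2 = 11*1 - 7 = 4, d_2 = (60 - 4^2)/11 = 44/11 = 4, a_2 = floor((7 + 4)/4) = 2.
  m_3 = 4*2 - 4 = 4, d_3 = (60 - 4^2)/4 = 44/4 = 11, a_3 = floor((7 + 4)/11) = 1.
  m_4 = 11*1 - 4 = 7, d_4 = (60 - 7^2)/11 = 11/11 = 1, a_4 = floor((7 + 7)/1) = 14.
  m_5 = 1*14 - 7 = 7, d_5 = (60 - 7^2)/1 = 11/1 = 11: (m_5, d_5) = (m_1, d_1) = (7, 11), so from here the quotients repeat a_1, ..., a_4; the period length is 4.
Hence the expansion of sqrt(60) is a_0 = 7 followed by the repeating block 1, 2, 1, 14 (period 4).

[7; overline(1, 2, 1, 14)]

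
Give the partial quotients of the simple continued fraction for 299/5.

[59; 1, 4]

Run the Euclidean algorithm on 299 and 5; the successive quotients are the partial quotients a_0, a_1, ... (each step inverts the fractional part left over by the previous one):
  299 = 59*5 + 4, so a_0 = 59.
  5 = 1*4 + 1, so a_1 = 1.
  4 = 4*1 + 0, so a_2 = 4.
The remainder reaches 0 after 3 divisions, so the expansion has 3 partial quotients, read off in order.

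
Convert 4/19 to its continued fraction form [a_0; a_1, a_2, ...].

[0; 4, 1, 3]

Run the Euclidean algorithm on 4 and 19; the successive quotients are the partial quotients a_0, a_1, ... (each step inverts the fractional part left over by the previous one):
  4 = 0*19 + 4, so a_0 = 0.
  19 = 4*4 + 3, so a_1 = 4.
  4 = 1*3 + 1, so a_2 = 1.
  3 = 3*1 + 0, so a_3 = 3.
The remainder reaches 0 after 4 divisions, so the expansion has 4 partial quotients, read off in order.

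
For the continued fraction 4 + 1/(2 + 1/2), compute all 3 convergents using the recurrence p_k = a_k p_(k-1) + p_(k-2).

Using the convergent recurrence p_i = a_i*p_{i-1} + p_{i-2}, q_i = a_i*q_{i-1} + q_{i-2} with p_{-2}=0, p_{-1}=1, q_{-2}=1, q_{-1}=0:
  i=0: a_0=4, p_0 = 4*1 + 0 = 4, q_0 = 4*0 + 1 = 1.
  i=1: a_1=2, p_1 = 2*4 + 1 = 9, q_1 = 2*1 + 0 = 2.
  i=2: a_2=2, p_2 = 2*9 + 4 = 22, q_2 = 2*2 + 1 = 5.

4/1, 9/2, 22/5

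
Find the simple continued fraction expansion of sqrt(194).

[13; (1, 12, 1, 26)]

Write x_i = (sqrt(194) + m_i)/d_i with (m_0, d_0) = (0, 1). a_0 = floor(sqrt(194)) = 13, since 13^2 = 169 <= 194 < 196 = 14^2.
Iterate m_{i+1} = d_i*a_i - m_i, d_{i+1} = (194 - m_{i+1}^2)/d_i, a_{i+1} = floor((a_0 + m_{i+1})/d_{i+1}):
  m_1 = 1*13 - 0 = 13, d_1 = (194 - 13^2)/1 = 25/1 = 25, a_1 = floor((13 + 13)/25) = 1.
  m_2 = 25*1 - 13 = 12, d_2 = (194 - 12^2)/25 = 50/25 = 2, a_2 = floor((13 + 12)/2) = 12.
  m_3 = 2*12 - 12 = 12, d_3 = (194 - 12^2)/2 = 50/2 = 25, a_3 = floor((13 + 12)/25) = 1.
  m_4 = 25*1 - 12 = 13, d_4 = (194 - 13^2)/25 = 25/25 = 1, a_4 = floor((13 + 13)/1) = 26.
  m_5 = 1*26 - 13 = 13, d_5 = (194 - 13^2)/1 = 25/1 = 25: (m_5, d_5) = (m_1, d_1) = (13, 25), so from here the quotients repeat a_1, ..., a_4; the period length is 4.
Hence the expansion of sqrt(194) is a_0 = 13 followed by the repeating block 1, 12, 1, 26 (period 4).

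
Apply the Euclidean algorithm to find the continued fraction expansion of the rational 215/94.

[2; 3, 2, 13]

Run the Euclidean algorithm on 215 and 94; the successive quotients are the partial quotients a_0, a_1, ... (each step inverts the fractional part left over by the previous one):
  215 = 2*94 + 27, so a_0 = 2.
  94 = 3*27 + 13, so a_1 = 3.
  27 = 2*13 + 1, so a_2 = 2.
  13 = 13*1 + 0, so a_3 = 13.
The remainder reaches 0 after 4 divisions, so the expansion has 4 partial quotients, read off in order.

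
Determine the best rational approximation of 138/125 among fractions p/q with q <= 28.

Expand x = 138/125 as a continued fraction with the Euclidean algorithm:
  138 = 1*125 + 13, so a_0 = 1.
  125 = 9*13 + 8, so a_1 = 9.
  13 = 1*8 + 5, so a_2 = 1.
  8 = 1*5 + 3, so a_3 = 1.
  5 = 1*3 + 2, so a_4 = 1.
  3 = 1*2 + 1, so a_5 = 1.
  2 = 2*1 + 0, so a_6 = 2.
so x = [1; 9, 1, 1, 1, 1, 2].
Convergents (p_i = a_i*p_{i-1} + p_{i-2}, q_i = a_i*q_{i-1} + q_{i-2} with p_{-2}=0, p_{-1}=1, q_{-2}=1, q_{-1}=0), until the denominator exceeds 28:
  i=0: a_0=1, p_0 = 1*1 + 0 = 1, q_0 = 1*0 + 1 = 1.
  i=1: a_1=9, p_1 = 9*1 + 1 = 10, q_1 = 9*1 + 0 = 9.
  i=2: a_2=1, p_2 = 1*10 + 1 = 11, q_2 = 1*9 + 1 = 10.
  i=3: a_3=1, p_3 = 1*11 + 10 = 21, q_3 = 1*10 + 9 = 19.
  i=4: a_4=1, p_4 = 1*21 + 11 = 32, q_4 = 1*19 + 10 = 29.
q_4 = 29 > 28, so the last convergent with denominator <= 28 is p_3/q_3 = 21/19.
The closest fraction with denominator <= 28 is either p_3/q_3 or the intermediate fraction (k*p_3 + p_2)/(k*q_3 + q_2) with the largest k >= 1 whose denominator stays <= 28; these approach x as k grows, and every other convergent or intermediate fraction in range is farther away.
Largest k: floor((28 - q_2)/q_3) = floor((28 - 10)/19) = 0.
Since k = 0, no intermediate fraction beyond p_3/q_3 has denominator <= 28, so the convergent 21/19 is the closest (its error is |138*19 - 21*125|/(125*19) = 3/2375).

21/19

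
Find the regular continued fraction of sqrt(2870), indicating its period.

[53; (1, 1, 2, 1, 20, 1, 2, 1, 1, 106)]

Write x_i = (sqrt(2870) + m_i)/d_i with (m_0, d_0) = (0, 1). a_0 = floor(sqrt(2870)) = 53, since 53^2 = 2809 <= 2870 < 2916 = 54^2.
Iterate m_{i+1} = d_i*a_i - m_i, d_{i+1} = (2870 - m_{i+1}^2)/d_i, a_{i+1} = floor((a_0 + m_{i+1})/d_{i+1}):
  m_1 = 1*53 - 0 = 53, d_1 = (2870 - 53^2)/1 = 61/1 = 61, a_1 = floor((53 + 53)/61) = 1.
  m_2 = 61*1 - 53 = 8, d_2 = (2870 - 8^2)/61 = 2806/61 = 46, a_2 = floor((53 + 8)/46) = 1.
  m_3 = 46*1 - 8 = 38, d_3 = (2870 - 38^2)/46 = 1426/46 = 31, a_3 = floor((53 + 38)/31) = 2.
  m_4 = 31*2 - 38 = 24, d_4 = (2870 - 24^2)/31 = 2294/31 = 74, a_4 = floor((53 + 24)/74) = 1.
  m_5 = 74*1 - 24 = 50, d_5 = (2870 - 50^2)/74 = 370/74 = 5, a_5 = floor((53 + 50)/5) = 20.
  m_6 = 5*20 - 50 = 50, d_6 = (2870 - 50^2)/5 = 370/5 = 74, a_6 = floor((53 + 50)/74) = 1.
  m_7 = 74*1 - 50 = 24, d_7 = (2870 - 24^2)/74 = 2294/74 = 31, a_7 = floor((53 + 24)/31) = 2.
  m_8 = 31*2 - 24 = 38, d_8 = (2870 - 38^2)/31 = 1426/31 = 46, a_8 = floor((53 + 38)/46) = 1.
  m_9 = 46*1 - 38 = 8, d_9 = (2870 - 8^2)/46 = 2806/46 = 61, a_9 = floor((53 + 8)/61) = 1.
  m_10 = 61*1 - 8 = 53, d_10 = (2870 - 53^2)/61 = 61/61 = 1, a_10 = floor((53 + 53)/1) = 106.
  m_11 = 1*106 - 53 = 53, d_11 = (2870 - 53^2)/1 = 61/1 = 61: (m_11, d_11) = (m_1, d_1) = (53, 61), so from here the quotients repeat a_1, ..., a_10; the period length is 10.
Hence the expansion of sqrt(2870) is a_0 = 53 followed by the repeating block 1, 1, 2, 1, 20, 1, 2, 1, 1, 106 (period 10).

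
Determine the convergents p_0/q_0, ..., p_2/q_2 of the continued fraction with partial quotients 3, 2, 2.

3/1, 7/2, 17/5

Using the convergent recurrence p_i = a_i*p_{i-1} + p_{i-2}, q_i = a_i*q_{i-1} + q_{i-2} with p_{-2}=0, p_{-1}=1, q_{-2}=1, q_{-1}=0:
  i=0: a_0=3, p_0 = 3*1 + 0 = 3, q_0 = 3*0 + 1 = 1.
  i=1: a_1=2, p_1 = 2*3 + 1 = 7, q_1 = 2*1 + 0 = 2.
  i=2: a_2=2, p_2 = 2*7 + 3 = 17, q_2 = 2*2 + 1 = 5.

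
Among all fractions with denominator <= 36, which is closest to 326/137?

69/29

Expand x = 326/137 as a continued fraction with the Euclidean algorithm:
  326 = 2*137 + 52, so a_0 = 2.
  137 = 2*52 + 33, so a_1 = 2.
  52 = 1*33 + 19, so a_2 = 1.
  33 = 1*19 + 14, so a_3 = 1.
  19 = 1*14 + 5, so a_4 = 1.
  14 = 2*5 + 4, so a_5 = 2.
  5 = 1*4 + 1, so a_6 = 1.
  4 = 4*1 + 0, so a_7 = 4.
so x = [2; 2, 1, 1, 1, 2, 1, 4].
Convergents (p_i = a_i*p_{i-1} + p_{i-2}, q_i = a_i*q_{i-1} + q_{i-2} with p_{-2}=0, p_{-1}=1, q_{-2}=1, q_{-1}=0), until the denominator exceeds 36:
  i=0: a_0=2, p_0 = 2*1 + 0 = 2, q_0 = 2*0 + 1 = 1.
  i=1: a_1=2, p_1 = 2*2 + 1 = 5, q_1 = 2*1 + 0 = 2.
  i=2: a_2=1, p_2 = 1*5 + 2 = 7, q_2 = 1*2 + 1 = 3.
  i=3: a_3=1, p_3 = 1*7 + 5 = 12, q_3 = 1*3 + 2 = 5.
  i=4: a_4=1, p_4 = 1*12 + 7 = 19, q_4 = 1*5 + 3 = 8.
  i=5: a_5=2, p_5 = 2*19 + 12 = 50, q_5 = 2*8 + 5 = 21.
  i=6: a_6=1, p_6 = 1*50 + 19 = 69, q_6 = 1*21 + 8 = 29.
  i=7: a_7=4, p_7 = 4*69 + 50 = 326, q_7 = 4*29 + 21 = 137.
q_7 = 137 > 36, so the last convergent with denominator <= 36 is p_6/q_6 = 69/29.
The closest fraction with denominator <= 36 is either p_6/q_6 or the intermediate fraction (k*p_6 + p_5)/(k*q_6 + q_5) with the largest k >= 1 whose denominator stays <= 36; these approach x as k grows, and every other convergent or intermediate fraction in range is farther away.
Largest k: floor((36 - q_5)/q_6) = floor((36 - 21)/29) = 0.
Since k = 0, no intermediate fraction beyond p_6/q_6 has denominator <= 36, so the convergent 69/29 is the closest (its error is |326*29 - 69*137|/(137*29) = 1/3973).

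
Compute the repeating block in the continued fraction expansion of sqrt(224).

Write x_i = (sqrt(224) + m_i)/d_i with (m_0, d_0) = (0, 1). a_0 = floor(sqrt(224)) = 14, since 14^2 = 196 <= 224 < 225 = 15^2.
Iterate m_{i+1} = d_i*a_i - m_i, d_{i+1} = (224 - m_{i+1}^2)/d_i, a_{i+1} = floor((a_0 + m_{i+1})/d_{i+1}):
  m_1 = 1*14 - 0 = 14, d_1 = (224 - 14^2)/1 = 28/1 = 28, a_1 = floor((14 + 14)/28) = 1.
  m_2 = 28*1 - 14 = 14, d_2 = (224 - 14^2)/28 = 28/28 = 1, a_2 = floor((14 + 14)/1) = 28.
  m_3 = 1*28 - 14 = 14, d_3 = (224 - 14^2)/1 = 28/1 = 28: (m_3, d_3) = (m_1, d_1) = (14, 28), so from here the quotients repeat a_1, a_2; the period length is 2.
Hence the expansion of sqrt(224) is a_0 = 14 followed by the repeating block 1, 28 (period 2).

[14; (1, 28)]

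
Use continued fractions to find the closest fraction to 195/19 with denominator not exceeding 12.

Expand x = 195/19 as a continued fraction with the Euclidean algorithm:
  195 = 10*19 + 5, so a_0 = 10.
  19 = 3*5 + 4, so a_1 = 3.
  5 = 1*4 + 1, so a_2 = 1.
  4 = 4*1 + 0, so a_3 = 4.
so x = [10; 3, 1, 4].
Convergents (p_i = a_i*p_{i-1} + p_{i-2}, q_i = a_i*q_{i-1} + q_{i-2} with p_{-2}=0, p_{-1}=1, q_{-2}=1, q_{-1}=0), until the denominator exceeds 12:
  i=0: a_0=10, p_0 = 10*1 + 0 = 10, q_0 = 10*0 + 1 = 1.
  i=1: a_1=3, p_1 = 3*10 + 1 = 31, q_1 = 3*1 + 0 = 3.
  i=2: a_2=1, p_2 = 1*31 + 10 = 41, q_2 = 1*3 + 1 = 4.
  i=3: a_3=4, p_3 = 4*41 + 31 = 195, q_3 = 4*4 + 3 = 19.
q_3 = 19 > 12, so the last convergent with denominator <= 12 is p_2/q_2 = 41/4.
The closest fraction with denominator <= 12 is either p_2/q_2 or the intermediate fraction (k*p_2 + p_1)/(k*q_2 + q_1) with the largest k >= 1 whose denominator stays <= 12; these approach x as k grows, and every other convergent or intermediate fraction in range is farther away.
Largest k: floor((12 - q_1)/q_2) = floor((12 - 3)/4) = 2.
That gives (2*41 + 31)/(2*4 + 3) = 113/11.
Compare the errors: |x - 41/4| = |195*4 - 41*19|/(19*4) = 1/76, and |x - 113/11| = |195*11 - 113*19|/(19*11) = 2/209.
Cross-multiplying, 2*76 = 152 < 209 = 1*209, so 2/209 is smaller: the intermediate fraction 113/11 is closer to x than 41/4.

113/11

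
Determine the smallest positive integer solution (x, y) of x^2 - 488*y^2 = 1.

First expand sqrt(488) as a continued fraction. With x_i = (sqrt(488) + m_i)/d_i and (m_0, d_0) = (0, 1): a_0 = floor(sqrt(488)) = 22, since 22^2 = 484 <= 488 < 529 = 23^2.
Iterate m_{i+1} = d_i*a_i - m_i, d_{i+1} = (488 - m_{i+1}^2)/d_i, a_{i+1} = floor((a_0 + m_{i+1})/d_{i+1}):
  m_1 = 1*22 - 0 = 22, d_1 = (488 - 22^2)/1 = 4/1 = 4, a_1 = floor((22 + 22)/4) = 11.
  m_2 = 4*11 - 22 = 22, d_2 = (488 - 22^2)/4 = 4/4 = 1, a_2 = floor((22 + 22)/1) = 44.
  m_3 = 1*44 - 22 = 22, d_3 = (488 - 22^2)/1 = 4/1 = 4: (m_3, d_3) = (m_1, d_1) = (22, 4), so from here the quotients repeat a_1, a_2; the period length is 2.
So sqrt(488) = [22; (11, 44)] with period length k = 2.
k is even, so the fundamental solution of x^2 - 488y^2 = 1 is (p_{k-1}, q_{k-1}) = (p_1, q_1); compute convergents through index 1.
Convergents (p_i = a_i*p_{i-1} + p_{i-2}, q_i = a_i*q_{i-1} + q_{i-2} with p_{-2}=0, p_{-1}=1, q_{-2}=1, q_{-1}=0):
  i=0: a_0=22, p_0 = 22*1 + 0 = 22, q_0 = 22*0 + 1 = 1.
  i=1: a_1=11, p_1 = 11*22 + 1 = 243, q_1 = 11*1 + 0 = 11.
Check: 243^2 - 488*11^2 = 59049 - 59048 = 1, so (x, y) = (243, 11) solves the equation, and by the theorem it is the least positive solution.

(x, y) = (243, 11)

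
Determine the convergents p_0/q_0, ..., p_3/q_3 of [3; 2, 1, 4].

Using the convergent recurrence p_i = a_i*p_{i-1} + p_{i-2}, q_i = a_i*q_{i-1} + q_{i-2} with p_{-2}=0, p_{-1}=1, q_{-2}=1, q_{-1}=0:
  i=0: a_0=3, p_0 = 3*1 + 0 = 3, q_0 = 3*0 + 1 = 1.
  i=1: a_1=2, p_1 = 2*3 + 1 = 7, q_1 = 2*1 + 0 = 2.
  i=2: a_2=1, p_2 = 1*7 + 3 = 10, q_2 = 1*2 + 1 = 3.
  i=3: a_3=4, p_3 = 4*10 + 7 = 47, q_3 = 4*3 + 2 = 14.

3/1, 7/2, 10/3, 47/14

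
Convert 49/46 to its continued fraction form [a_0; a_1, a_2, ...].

Run the Euclidean algorithm on 49 and 46; the successive quotients are the partial quotients a_0, a_1, ... (each step inverts the fractional part left over by the previous one):
  49 = 1*46 + 3, so a_0 = 1.
  46 = 15*3 + 1, so a_1 = 15.
  3 = 3*1 + 0, so a_2 = 3.
The remainder reaches 0 after 3 divisions, so the expansion has 3 partial quotients, read off in order.

[1; 15, 3]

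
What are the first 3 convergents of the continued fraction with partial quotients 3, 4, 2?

3/1, 13/4, 29/9

Using the convergent recurrence p_i = a_i*p_{i-1} + p_{i-2}, q_i = a_i*q_{i-1} + q_{i-2} with p_{-2}=0, p_{-1}=1, q_{-2}=1, q_{-1}=0:
  i=0: a_0=3, p_0 = 3*1 + 0 = 3, q_0 = 3*0 + 1 = 1.
  i=1: a_1=4, p_1 = 4*3 + 1 = 13, q_1 = 4*1 + 0 = 4.
  i=2: a_2=2, p_2 = 2*13 + 3 = 29, q_2 = 2*4 + 1 = 9.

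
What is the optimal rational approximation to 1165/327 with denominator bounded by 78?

57/16

Expand x = 1165/327 as a continued fraction with the Euclidean algorithm:
  1165 = 3*327 + 184, so a_0 = 3.
  327 = 1*184 + 143, so a_1 = 1.
  184 = 1*143 + 41, so a_2 = 1.
  143 = 3*41 + 20, so a_3 = 3.
  41 = 2*20 + 1, so a_4 = 2.
  20 = 20*1 + 0, so a_5 = 20.
so x = [3; 1, 1, 3, 2, 20].
Convergents (p_i = a_i*p_{i-1} + p_{i-2}, q_i = a_i*q_{i-1} + q_{i-2} with p_{-2}=0, p_{-1}=1, q_{-2}=1, q_{-1}=0), until the denominator exceeds 78:
  i=0: a_0=3, p_0 = 3*1 + 0 = 3, q_0 = 3*0 + 1 = 1.
  i=1: a_1=1, p_1 = 1*3 + 1 = 4, q_1 = 1*1 + 0 = 1.
  i=2: a_2=1, p_2 = 1*4 + 3 = 7, q_2 = 1*1 + 1 = 2.
  i=3: a_3=3, p_3 = 3*7 + 4 = 25, q_3 = 3*2 + 1 = 7.
  i=4: a_4=2, p_4 = 2*25 + 7 = 57, q_4 = 2*7 + 2 = 16.
  i=5: a_5=20, p_5 = 20*57 + 25 = 1165, q_5 = 20*16 + 7 = 327.
q_5 = 327 > 78, so the last convergent with denominator <= 78 is p_4/q_4 = 57/16.
The closest fraction with denominator <= 78 is either p_4/q_4 or the intermediate fraction (k*p_4 + p_3)/(k*q_4 + q_3) with the largest k >= 1 whose denominator stays <= 78; these approach x as k grows, and every other convergent or intermediate fraction in range is farther away.
Largest k: floor((78 - q_3)/q_4) = floor((78 - 7)/16) = 4.
That gives (4*57 + 25)/(4*16 + 7) = 253/71.
Compare the errors: |x - 57/16| = |1165*16 - 57*327|/(327*16) = 1/5232, and |x - 253/71| = |1165*71 - 253*327|/(327*71) = 16/23217.
Cross-multiplying, 1*23217 = 23217 < 83712 = 16*5232, so 1/5232 is smaller: the convergent 57/16 is closer to x than 253/71.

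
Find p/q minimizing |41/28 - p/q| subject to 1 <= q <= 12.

16/11

Expand x = 41/28 as a continued fraction with the Euclidean algorithm:
  41 = 1*28 + 13, so a_0 = 1.
  28 = 2*13 + 2, so a_1 = 2.
  13 = 6*2 + 1, so a_2 = 6.
  2 = 2*1 + 0, so a_3 = 2.
so x = [1; 2, 6, 2].
Convergents (p_i = a_i*p_{i-1} + p_{i-2}, q_i = a_i*q_{i-1} + q_{i-2} with p_{-2}=0, p_{-1}=1, q_{-2}=1, q_{-1}=0), until the denominator exceeds 12:
  i=0: a_0=1, p_0 = 1*1 + 0 = 1, q_0 = 1*0 + 1 = 1.
  i=1: a_1=2, p_1 = 2*1 + 1 = 3, q_1 = 2*1 + 0 = 2.
  i=2: a_2=6, p_2 = 6*3 + 1 = 19, q_2 = 6*2 + 1 = 13.
q_2 = 13 > 12, so the last convergent with denominator <= 12 is p_1/q_1 = 3/2.
The closest fraction with denominator <= 12 is either p_1/q_1 or the intermediate fraction (k*p_1 + p_0)/(k*q_1 + q_0) with the largest k >= 1 whose denominator stays <= 12; these approach x as k grows, and every other convergent or intermediate fraction in range is farther away.
Largest k: floor((12 - q_0)/q_1) = floor((12 - 1)/2) = 5.
That gives (5*3 + 1)/(5*2 + 1) = 16/11.
Compare the errors: |x - 3/2| = |41*2 - 3*28|/(28*2) = 2/56, and |x - 16/11| = |41*11 - 16*28|/(28*11) = 3/308.
Cross-multiplying, 3*56 = 168 < 616 = 2*308, so 3/308 is smaller: the intermediate fraction 16/11 is closer to x than 3/2.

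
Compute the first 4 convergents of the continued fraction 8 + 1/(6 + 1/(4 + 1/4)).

8/1, 49/6, 204/25, 865/106

Using the convergent recurrence p_i = a_i*p_{i-1} + p_{i-2}, q_i = a_i*q_{i-1} + q_{i-2} with p_{-2}=0, p_{-1}=1, q_{-2}=1, q_{-1}=0:
  i=0: a_0=8, p_0 = 8*1 + 0 = 8, q_0 = 8*0 + 1 = 1.
  i=1: a_1=6, p_1 = 6*8 + 1 = 49, q_1 = 6*1 + 0 = 6.
  i=2: a_2=4, p_2 = 4*49 + 8 = 204, q_2 = 4*6 + 1 = 25.
  i=3: a_3=4, p_3 = 4*204 + 49 = 865, q_3 = 4*25 + 6 = 106.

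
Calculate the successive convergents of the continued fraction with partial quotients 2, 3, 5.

2/1, 7/3, 37/16

Using the convergent recurrence p_i = a_i*p_{i-1} + p_{i-2}, q_i = a_i*q_{i-1} + q_{i-2} with p_{-2}=0, p_{-1}=1, q_{-2}=1, q_{-1}=0:
  i=0: a_0=2, p_0 = 2*1 + 0 = 2, q_0 = 2*0 + 1 = 1.
  i=1: a_1=3, p_1 = 3*2 + 1 = 7, q_1 = 3*1 + 0 = 3.
  i=2: a_2=5, p_2 = 5*7 + 2 = 37, q_2 = 5*3 + 1 = 16.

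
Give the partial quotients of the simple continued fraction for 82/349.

Run the Euclidean algorithm on 82 and 349; the successive quotients are the partial quotients a_0, a_1, ... (each step inverts the fractional part left over by the previous one):
  82 = 0*349 + 82, so a_0 = 0.
  349 = 4*82 + 21, so a_1 = 4.
  82 = 3*21 + 19, so a_2 = 3.
  21 = 1*19 + 2, so a_3 = 1.
  19 = 9*2 + 1, so a_4 = 9.
  2 = 2*1 + 0, so a_5 = 2.
The remainder reaches 0 after 6 divisions, so the expansion has 6 partial quotients, read off in order.

[0; 4, 3, 1, 9, 2]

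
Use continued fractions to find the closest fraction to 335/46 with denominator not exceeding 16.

Expand x = 335/46 as a continued fraction with the Euclidean algorithm:
  335 = 7*46 + 13, so a_0 = 7.
  46 = 3*13 + 7, so a_1 = 3.
  13 = 1*7 + 6, so a_2 = 1.
  7 = 1*6 + 1, so a_3 = 1.
  6 = 6*1 + 0, so a_4 = 6.
so x = [7; 3, 1, 1, 6].
Convergents (p_i = a_i*p_{i-1} + p_{i-2}, q_i = a_i*q_{i-1} + q_{i-2} with p_{-2}=0, p_{-1}=1, q_{-2}=1, q_{-1}=0), until the denominator exceeds 16:
  i=0: a_0=7, p_0 = 7*1 + 0 = 7, q_0 = 7*0 + 1 = 1.
  i=1: a_1=3, p_1 = 3*7 + 1 = 22, q_1 = 3*1 + 0 = 3.
  i=2: a_2=1, p_2 = 1*22 + 7 = 29, q_2 = 1*3 + 1 = 4.
  i=3: a_3=1, p_3 = 1*29 + 22 = 51, q_3 = 1*4 + 3 = 7.
  i=4: a_4=6, p_4 = 6*51 + 29 = 335, q_4 = 6*7 + 4 = 46.
q_4 = 46 > 16, so the last convergent with denominator <= 16 is p_3/q_3 = 51/7.
The closest fraction with denominator <= 16 is either p_3/q_3 or the intermediate fraction (k*p_3 + p_2)/(k*q_3 + q_2) with the largest k >= 1 whose denominator stays <= 16; these approach x as k grows, and every other convergent or intermediate fraction in range is farther away.
Largest k: floor((16 - q_2)/q_3) = floor((16 - 4)/7) = 1.
That gives (1*51 + 29)/(1*7 + 4) = 80/11.
Compare the errors: |x - 51/7| = |335*7 - 51*46|/(46*7) = 1/322, and |x - 80/11| = |335*11 - 80*46|/(46*11) = 5/506.
Cross-multiplying, 1*506 = 506 < 1610 = 5*322, so 1/322 is smaller: the convergent 51/7 is closer to x than 80/11.

51/7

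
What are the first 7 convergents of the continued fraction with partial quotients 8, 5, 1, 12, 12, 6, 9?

Using the convergent recurrence p_i = a_i*p_{i-1} + p_{i-2}, q_i = a_i*q_{i-1} + q_{i-2} with p_{-2}=0, p_{-1}=1, q_{-2}=1, q_{-1}=0:
  i=0: a_0=8, p_0 = 8*1 + 0 = 8, q_0 = 8*0 + 1 = 1.
  i=1: a_1=5, p_1 = 5*8 + 1 = 41, q_1 = 5*1 + 0 = 5.
  i=2: a_2=1, p_2 = 1*41 + 8 = 49, q_2 = 1*5 + 1 = 6.
  i=3: a_3=12, p_3 = 12*49 + 41 = 629, q_3 = 12*6 + 5 = 77.
  i=4: a_4=12, p_4 = 12*629 + 49 = 7597, q_4 = 12*77 + 6 = 930.
  i=5: a_5=6, p_5 = 6*7597 + 629 = 46211, q_5 = 6*930 + 77 = 5657.
  i=6: a_6=9, p_6 = 9*46211 + 7597 = 423496, q_6 = 9*5657 + 930 = 51843.

8/1, 41/5, 49/6, 629/77, 7597/930, 46211/5657, 423496/51843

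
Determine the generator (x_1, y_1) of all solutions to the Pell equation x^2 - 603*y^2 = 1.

(x, y) = (48842, 1989)

First expand sqrt(603) as a continued fraction. With x_i = (sqrt(603) + m_i)/d_i and (m_0, d_0) = (0, 1): a_0 = floor(sqrt(603)) = 24, since 24^2 = 576 <= 603 < 625 = 25^2.
Iterate m_{i+1} = d_i*a_i - m_i, d_{i+1} = (603 - m_{i+1}^2)/d_i, a_{i+1} = floor((a_0 + m_{i+1})/d_{i+1}):
  m_1 = 1*24 - 0 = 24, d_1 = (603 - 24^2)/1 = 27/1 = 27, a_1 = floor((24 + 24)/27) = 1.
  m_2 = 27*1 - 24 = 3, d_2 = (603 - 3^2)/27 = 594/27 = 22, a_2 = floor((24 + 3)/22) = 1.
  m_3 = 22*1 - 3 = 19, d_3 = (603 - 19^2)/22 = 242/22 = 11, a_3 = floor((24 + 19)/11) = 3.
  m_4 = 11*3 - 19 = 14, d_4 = (603 - 14^2)/11 = 407/11 = 37, a_4 = floor((24 + 14)/37) = 1.
  m_5 = 37*1 - 14 = 23, d_5 = (603 - 23^2)/37 = 74/37 = 2, a_5 = floor((24 + 23)/2) = 23.
  m_6 = 2*23 - 23 = 23, d_6 = (603 - 23^2)/2 = 74/2 = 37, a_6 = floor((24 + 23)/37) = 1.
  m_7 = 37*1 - 23 = 14, d_7 = (603 - 14^2)/37 = 407/37 = 11, a_7 = floor((24 + 14)/11) = 3.
  m_8 = 11*3 - 14 = 19, d_8 = (603 - 19^2)/11 = 242/11 = 22, a_8 = floor((24 + 19)/22) = 1.
  m_9 = 22*1 - 19 = 3, d_9 = (603 - 3^2)/22 = 594/22 = 27, a_9 = floor((24 + 3)/27) = 1.
  m_10 = 27*1 - 3 = 24, d_10 = (603 - 24^2)/27 = 27/27 = 1, a_10 = floor((24 + 24)/1) = 48.
  m_11 = 1*48 - 24 = 24, d_11 = (603 - 24^2)/1 = 27/1 = 27: (m_11, d_11) = (m_1, d_1) = (24, 27), so from here the quotients repeat a_1, ..., a_10; the period length is 10.
So sqrt(603) = [24; (1, 1, 3, 1, 23, 1, 3, 1, 1, 48)] with period length k = 10.
k is even, so the fundamental solution of x^2 - 603y^2 = 1 is (p_{k-1}, q_{k-1}) = (p_9, q_9); compute convergents through index 9.
Convergents (p_i = a_i*p_{i-1} + p_{i-2}, q_i = a_i*q_{i-1} + q_{i-2} with p_{-2}=0, p_{-1}=1, q_{-2}=1, q_{-1}=0):
  i=0: a_0=24, p_0 = 24*1 + 0 = 24, q_0 = 24*0 + 1 = 1.
  i=1: a_1=1, p_1 = 1*24 + 1 = 25, q_1 = 1*1 + 0 = 1.
  i=2: a_2=1, p_2 = 1*25 + 24 = 49, q_2 = 1*1 + 1 = 2.
  i=3: a_3=3, p_3 = 3*49 + 25 = 172, q_3 = 3*2 + 1 = 7.
  i=4: a_4=1, p_4 = 1*172 + 49 = 221, q_4 = 1*7 + 2 = 9.
  i=5: a_5=23, p_5 = 23*221 + 172 = 5255, q_5 = 23*9 + 7 = 214.
  i=6: a_6=1, p_6 = 1*5255 + 221 = 5476, q_6 = 1*214 + 9 = 223.
  i=7: a_7=3, p_7 = 3*5476 + 5255 = 21683, q_7 = 3*223 + 214 = 883.
  i=8: a_8=1, p_8 = 1*21683 + 5476 = 27159, q_8 = 1*883 + 223 = 1106.
  i=9: a_9=1, p_9 = 1*27159 + 21683 = 48842, q_9 = 1*1106 + 883 = 1989.
Check: 48842^2 - 603*1989^2 = 2385540964 - 2385540963 = 1, so (x, y) = (48842, 1989) solves the equation, and by the theorem it is the least positive solution.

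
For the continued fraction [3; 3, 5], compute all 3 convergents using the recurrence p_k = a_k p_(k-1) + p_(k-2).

Using the convergent recurrence p_i = a_i*p_{i-1} + p_{i-2}, q_i = a_i*q_{i-1} + q_{i-2} with p_{-2}=0, p_{-1}=1, q_{-2}=1, q_{-1}=0:
  i=0: a_0=3, p_0 = 3*1 + 0 = 3, q_0 = 3*0 + 1 = 1.
  i=1: a_1=3, p_1 = 3*3 + 1 = 10, q_1 = 3*1 + 0 = 3.
  i=2: a_2=5, p_2 = 5*10 + 3 = 53, q_2 = 5*3 + 1 = 16.

3/1, 10/3, 53/16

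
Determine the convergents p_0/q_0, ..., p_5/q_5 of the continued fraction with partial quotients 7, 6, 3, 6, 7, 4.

7/1, 43/6, 136/19, 859/120, 6149/859, 25455/3556

Using the convergent recurrence p_i = a_i*p_{i-1} + p_{i-2}, q_i = a_i*q_{i-1} + q_{i-2} with p_{-2}=0, p_{-1}=1, q_{-2}=1, q_{-1}=0:
  i=0: a_0=7, p_0 = 7*1 + 0 = 7, q_0 = 7*0 + 1 = 1.
  i=1: a_1=6, p_1 = 6*7 + 1 = 43, q_1 = 6*1 + 0 = 6.
  i=2: a_2=3, p_2 = 3*43 + 7 = 136, q_2 = 3*6 + 1 = 19.
  i=3: a_3=6, p_3 = 6*136 + 43 = 859, q_3 = 6*19 + 6 = 120.
  i=4: a_4=7, p_4 = 7*859 + 136 = 6149, q_4 = 7*120 + 19 = 859.
  i=5: a_5=4, p_5 = 4*6149 + 859 = 25455, q_5 = 4*859 + 120 = 3556.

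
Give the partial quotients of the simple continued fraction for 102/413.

Run the Euclidean algorithm on 102 and 413; the successive quotients are the partial quotients a_0, a_1, ... (each step inverts the fractional part left over by the previous one):
  102 = 0*413 + 102, so a_0 = 0.
  413 = 4*102 + 5, so a_1 = 4.
  102 = 20*5 + 2, so a_2 = 20.
  5 = 2*2 + 1, so a_3 = 2.
  2 = 2*1 + 0, so a_4 = 2.
The remainder reaches 0 after 5 divisions, so the expansion has 5 partial quotients, read off in order.

[0; 4, 20, 2, 2]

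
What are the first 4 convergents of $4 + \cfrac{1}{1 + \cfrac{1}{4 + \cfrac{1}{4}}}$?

4/1, 5/1, 24/5, 101/21

Using the convergent recurrence p_i = a_i*p_{i-1} + p_{i-2}, q_i = a_i*q_{i-1} + q_{i-2} with p_{-2}=0, p_{-1}=1, q_{-2}=1, q_{-1}=0:
  i=0: a_0=4, p_0 = 4*1 + 0 = 4, q_0 = 4*0 + 1 = 1.
  i=1: a_1=1, p_1 = 1*4 + 1 = 5, q_1 = 1*1 + 0 = 1.
  i=2: a_2=4, p_2 = 4*5 + 4 = 24, q_2 = 4*1 + 1 = 5.
  i=3: a_3=4, p_3 = 4*24 + 5 = 101, q_3 = 4*5 + 1 = 21.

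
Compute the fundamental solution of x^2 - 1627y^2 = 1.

First expand sqrt(1627) as a continued fraction. With x_i = (sqrt(1627) + m_i)/d_i and (m_0, d_0) = (0, 1): a_0 = floor(sqrt(1627)) = 40, since 40^2 = 1600 <= 1627 < 1681 = 41^2.
Iterate m_{i+1} = d_i*a_i - m_i, d_{i+1} = (1627 - m_{i+1}^2)/d_i, a_{i+1} = floor((a_0 + m_{i+1})/d_{i+1}):
  m_1 = 1*40 - 0 = 40, d_1 = (1627 - 40^2)/1 = 27/1 = 27, a_1 = floor((40 + 40)/27) = 2.
  m_2 = 27*2 - 40 = 14, d_2 = (1627 - 14^2)/27 = 1431/27 = 53, a_2 = floor((40 + 14)/53) = 1.
  m_3 = 53*1 - 14 = 39, d_3 = (1627 - 39^2)/53 = 106/53 = 2, a_3 = floor((40 + 39)/2) = 39.
  m_4 = 2*39 - 39 = 39, d_4 = (1627 - 39^2)/2 = 106/2 = 53, a_4 = floor((40 + 39)/53) = 1.
  m_5 = 53*1 - 39 = 14, d_5 = (1627 - 14^2)/53 = 1431/53 = 27, a_5 = floor((40 + 14)/27) = 2.
  m_6 = 27*2 - 14 = 40, d_6 = (1627 - 40^2)/27 = 27/27 = 1, a_6 = floor((40 + 40)/1) = 80.
  m_7 = 1*80 - 40 = 40, d_7 = (1627 - 40^2)/1 = 27/1 = 27: (m_7, d_7) = (m_1, d_1) = (40, 27), so from here the quotients repeat a_1, ..., a_6; the period length is 6.
So sqrt(1627) = [40; (2, 1, 39, 1, 2, 80)] with period length k = 6.
k is even, so the fundamental solution of x^2 - 1627y^2 = 1 is (p_{k-1}, q_{k-1}) = (p_5, q_5); compute convergents through index 5.
Convergents (p_i = a_i*p_{i-1} + p_{i-2}, q_i = a_i*q_{i-1} + q_{i-2} with p_{-2}=0, p_{-1}=1, q_{-2}=1, q_{-1}=0):
  i=0: a_0=40, p_0 = 40*1 + 0 = 40, q_0 = 40*0 + 1 = 1.
  i=1: a_1=2, p_1 = 2*40 + 1 = 81, q_1 = 2*1 + 0 = 2.
  i=2: a_2=1, p_2 = 1*81 + 40 = 121, q_2 = 1*2 + 1 = 3.
  i=3: a_3=39, p_3 = 39*121 + 81 = 4800, q_3 = 39*3 + 2 = 119.
  i=4: a_4=1, p_4 = 1*4800 + 121 = 4921, q_4 = 1*119 + 3 = 122.
  i=5: a_5=2, p_5 = 2*4921 + 4800 = 14642, q_5 = 2*122 + 119 = 363.
Check: 14642^2 - 1627*363^2 = 214388164 - 214388163 = 1, so (x, y) = (14642, 363) solves the equation, and by the theorem it is the least positive solution.

(x, y) = (14642, 363)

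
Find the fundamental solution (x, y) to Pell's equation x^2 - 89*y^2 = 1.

First expand sqrt(89) as a continued fraction. With x_i = (sqrt(89) + m_i)/d_i and (m_0, d_0) = (0, 1): a_0 = floor(sqrt(89)) = 9, since 9^2 = 81 <= 89 < 100 = 10^2.
Iterate m_{i+1} = d_i*a_i - m_i, d_{i+1} = (89 - m_{i+1}^2)/d_i, a_{i+1} = floor((a_0 + m_{i+1})/d_{i+1}):
  m_1 = 1*9 - 0 = 9, d_1 = (89 - 9^2)/1 = 8/1 = 8, a_1 = floor((9 + 9)/8) = 2.
  m_2 = 8*2 - 9 = 7, d_2 = (89 - 7^2)/8 = 40/8 = 5, a_2 = floor((9 + 7)/5) = 3.
  m_3 = 5*3 - 7 = 8, d_3 = (89 - 8^2)/5 = 25/5 = 5, a_3 = floor((9 + 8)/5) = 3.
  m_4 = 5*3 - 8 = 7, d_4 = (89 - 7^2)/5 = 40/5 = 8, a_4 = floor((9 + 7)/8) = 2.
  m_5 = 8*2 - 7 = 9, d_5 = (89 - 9^2)/8 = 8/8 = 1, a_5 = floor((9 + 9)/1) = 18.
  m_6 = 1*18 - 9 = 9, d_6 = (89 - 9^2)/1 = 8/1 = 8: (m_6, d_6) = (m_1, d_1) = (9, 8), so from here the quotients repeat a_1, ..., a_5; the period length is 5.
So sqrt(89) = [9; (2, 3, 3, 2, 18)] with period length k = 5.
k is odd, so (p_{k-1}, q_{k-1}) only solves x^2 - 89y^2 = -1 and the fundamental solution of x^2 - 89y^2 = 1 is (p_{2k-1}, q_{2k-1}) = (p_9, q_9); compute convergents through index 9, running through the period twice.
Convergents (p_i = a_i*p_{i-1} + p_{i-2}, q_i = a_i*q_{i-1} + q_{i-2} with p_{-2}=0, p_{-1}=1, q_{-2}=1, q_{-1}=0):
  i=0: a_0=9, p_0 = 9*1 + 0 = 9, q_0 = 9*0 + 1 = 1.
  i=1: a_1=2, p_1 = 2*9 + 1 = 19, q_1 = 2*1 + 0 = 2.
  i=2: a_2=3, p_2 = 3*19 + 9 = 66, q_2 = 3*2 + 1 = 7.
  i=3: a_3=3, p_3 = 3*66 + 19 = 217, q_3 = 3*7 + 2 = 23.
  i=4: a_4=2, p_4 = 2*217 + 66 = 500, q_4 = 2*23 + 7 = 53.
  i=5: a_5=18, p_5 = 18*500 + 217 = 9217, q_5 = 18*53 + 23 = 977.
  i=6: a_6=2, p_6 = 2*9217 + 500 = 18934, q_6 = 2*977 + 53 = 2007.
  i=7: a_7=3, p_7 = 3*18934 + 9217 = 66019, q_7 = 3*2007 + 977 = 6998.
  i=8: a_8=3, p_8 = 3*66019 + 18934 = 216991, q_8 = 3*6998 + 2007 = 23001.
  i=9: a_9=2, p_9 = 2*216991 + 66019 = 500001, q_9 = 2*23001 + 6998 = 53000.
Indeed p_4^2 - 89*q_4^2 = 250000 - 250001 = -1, not +1.
Check: 500001^2 - 89*53000^2 = 250001000001 - 250001000000 = 1, so (x, y) = (500001, 53000) solves the equation, and by the theorem it is the least positive solution.

(x, y) = (500001, 53000)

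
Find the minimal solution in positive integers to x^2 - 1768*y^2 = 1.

(x, y) = (883, 21)

First expand sqrt(1768) as a continued fraction. With x_i = (sqrt(1768) + m_i)/d_i and (m_0, d_0) = (0, 1): a_0 = floor(sqrt(1768)) = 42, since 42^2 = 1764 <= 1768 < 1849 = 43^2.
Iterate m_{i+1} = d_i*a_i - m_i, d_{i+1} = (1768 - m_{i+1}^2)/d_i, a_{i+1} = floor((a_0 + m_{i+1})/d_{i+1}):
  m_1 = 1*42 - 0 = 42, d_1 = (1768 - 42^2)/1 = 4/1 = 4, a_1 = floor((42 + 42)/4) = 21.
  m_2 = 4*21 - 42 = 42, d_2 = (1768 - 42^2)/4 = 4/4 = 1, a_2 = floor((42 + 42)/1) = 84.
  m_3 = 1*84 - 42 = 42, d_3 = (1768 - 42^2)/1 = 4/1 = 4: (m_3, d_3) = (m_1, d_1) = (42, 4), so from here the quotients repeat a_1, a_2; the period length is 2.
So sqrt(1768) = [42; (21, 84)] with period length k = 2.
k is even, so the fundamental solution of x^2 - 1768y^2 = 1 is (p_{k-1}, q_{k-1}) = (p_1, q_1); compute convergents through index 1.
Convergents (p_i = a_i*p_{i-1} + p_{i-2}, q_i = a_i*q_{i-1} + q_{i-2} with p_{-2}=0, p_{-1}=1, q_{-2}=1, q_{-1}=0):
  i=0: a_0=42, p_0 = 42*1 + 0 = 42, q_0 = 42*0 + 1 = 1.
  i=1: a_1=21, p_1 = 21*42 + 1 = 883, q_1 = 21*1 + 0 = 21.
Check: 883^2 - 1768*21^2 = 779689 - 779688 = 1, so (x, y) = (883, 21) solves the equation, and by the theorem it is the least positive solution.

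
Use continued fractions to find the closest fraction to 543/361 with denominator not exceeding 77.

Expand x = 543/361 as a continued fraction with the Euclidean algorithm:
  543 = 1*361 + 182, so a_0 = 1.
  361 = 1*182 + 179, so a_1 = 1.
  182 = 1*179 + 3, so a_2 = 1.
  179 = 59*3 + 2, so a_3 = 59.
  3 = 1*2 + 1, so a_4 = 1.
  2 = 2*1 + 0, so a_5 = 2.
so x = [1; 1, 1, 59, 1, 2].
Convergents (p_i = a_i*p_{i-1} + p_{i-2}, q_i = a_i*q_{i-1} + q_{i-2} with p_{-2}=0, p_{-1}=1, q_{-2}=1, q_{-1}=0), until the denominator exceeds 77:
  i=0: a_0=1, p_0 = 1*1 + 0 = 1, q_0 = 1*0 + 1 = 1.
  i=1: a_1=1, p_1 = 1*1 + 1 = 2, q_1 = 1*1 + 0 = 1.
  i=2: a_2=1, p_2 = 1*2 + 1 = 3, q_2 = 1*1 + 1 = 2.
  i=3: a_3=59, p_3 = 59*3 + 2 = 179, q_3 = 59*2 + 1 = 119.
q_3 = 119 > 77, so the last convergent with denominator <= 77 is p_2/q_2 = 3/2.
The closest fraction with denominator <= 77 is either p_2/q_2 or the intermediate fraction (k*p_2 + p_1)/(k*q_2 + q_1) with the largest k >= 1 whose denominator stays <= 77; these approach x as k grows, and every other convergent or intermediate fraction in range is farther away.
Largest k: floor((77 - q_1)/q_2) = floor((77 - 1)/2) = 38.
That gives (38*3 + 2)/(38*2 + 1) = 116/77.
Compare the errors: |x - 3/2| = |543*2 - 3*361|/(361*2) = 3/722, and |x - 116/77| = |543*77 - 116*361|/(361*77) = 65/27797.
Cross-multiplying, 65*722 = 46930 < 83391 = 3*27797, so 65/27797 is smaller: the intermediate fraction 116/77 is closer to x than 3/2.

116/77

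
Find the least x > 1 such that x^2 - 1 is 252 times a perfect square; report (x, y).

First expand sqrt(252) as a continued fraction. With x_i = (sqrt(252) + m_i)/d_i and (m_0, d_0) = (0, 1): a_0 = floor(sqrt(252)) = 15, since 15^2 = 225 <= 252 < 256 = 16^2.
Iterate m_{i+1} = d_i*a_i - m_i, d_{i+1} = (252 - m_{i+1}^2)/d_i, a_{i+1} = floor((a_0 + m_{i+1})/d_{i+1}):
  m_1 = 1*15 - 0 = 15, d_1 = (252 - 15^2)/1 = 27/1 = 27, a_1 = floor((15 + 15)/27) = 1.
  m_2 = 27*1 - 15 = 12, d_2 = (252 - 12^2)/27 = 108/27 = 4, a_2 = floor((15 + 12)/4) = 6.
  m_3 = 4*6 - 12 = 12, d_3 = (252 - 12^2)/4 = 108/4 = 27, a_3 = floor((15 + 12)/27) = 1.
  m_4 = 27*1 - 12 = 15, d_4 = (252 - 15^2)/27 = 27/27 = 1, a_4 = floor((15 + 15)/1) = 30.
  m_5 = 1*30 - 15 = 15, d_5 = (252 - 15^2)/1 = 27/1 = 27: (m_5, d_5) = (m_1, d_1) = (15, 27), so from here the quotients repeat a_1, ..., a_4; the period length is 4.
So sqrt(252) = [15; (1, 6, 1, 30)] with period length k = 4.
k is even, so the fundamental solution of x^2 - 252y^2 = 1 is (p_{k-1}, q_{k-1}) = (p_3, q_3); compute convergents through index 3.
Convergents (p_i = a_i*p_{i-1} + p_{i-2}, q_i = a_i*q_{i-1} + q_{i-2} with p_{-2}=0, p_{-1}=1, q_{-2}=1, q_{-1}=0):
  i=0: a_0=15, p_0 = 15*1 + 0 = 15, q_0 = 15*0 + 1 = 1.
  i=1: a_1=1, p_1 = 1*15 + 1 = 16, q_1 = 1*1 + 0 = 1.
  i=2: a_2=6, p_2 = 6*16 + 15 = 111, q_2 = 6*1 + 1 = 7.
  i=3: a_3=1, p_3 = 1*111 + 16 = 127, q_3 = 1*7 + 1 = 8.
Check: 127^2 - 252*8^2 = 16129 - 16128 = 1, so (x, y) = (127, 8) solves the equation, and by the theorem it is the least positive solution.

(x, y) = (127, 8)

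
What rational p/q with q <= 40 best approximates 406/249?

44/27

Expand x = 406/249 as a continued fraction with the Euclidean algorithm:
  406 = 1*249 + 157, so a_0 = 1.
  249 = 1*157 + 92, so a_1 = 1.
  157 = 1*92 + 65, so a_2 = 1.
  92 = 1*65 + 27, so a_3 = 1.
  65 = 2*27 + 11, so a_4 = 2.
  27 = 2*11 + 5, so a_5 = 2.
  11 = 2*5 + 1, so a_6 = 2.
  5 = 5*1 + 0, so a_7 = 5.
so x = [1; 1, 1, 1, 2, 2, 2, 5].
Convergents (p_i = a_i*p_{i-1} + p_{i-2}, q_i = a_i*q_{i-1} + q_{i-2} with p_{-2}=0, p_{-1}=1, q_{-2}=1, q_{-1}=0), until the denominator exceeds 40:
  i=0: a_0=1, p_0 = 1*1 + 0 = 1, q_0 = 1*0 + 1 = 1.
  i=1: a_1=1, p_1 = 1*1 + 1 = 2, q_1 = 1*1 + 0 = 1.
  i=2: a_2=1, p_2 = 1*2 + 1 = 3, q_2 = 1*1 + 1 = 2.
  i=3: a_3=1, p_3 = 1*3 + 2 = 5, q_3 = 1*2 + 1 = 3.
  i=4: a_4=2, p_4 = 2*5 + 3 = 13, q_4 = 2*3 + 2 = 8.
  i=5: a_5=2, p_5 = 2*13 + 5 = 31, q_5 = 2*8 + 3 = 19.
  i=6: a_6=2, p_6 = 2*31 + 13 = 75, q_6 = 2*19 + 8 = 46.
q_6 = 46 > 40, so the last convergent with denominator <= 40 is p_5/q_5 = 31/19.
The closest fraction with denominator <= 40 is either p_5/q_5 or the intermediate fraction (k*p_5 + p_4)/(k*q_5 + q_4) with the largest k >= 1 whose denominator stays <= 40; these approach x as k grows, and every other convergent or intermediate fraction in range is farther away.
Largest k: floor((40 - q_4)/q_5) = floor((40 - 8)/19) = 1.
That gives (1*31 + 13)/(1*19 + 8) = 44/27.
Compare the errors: |x - 31/19| = |406*19 - 31*249|/(249*19) = 5/4731, and |x - 44/27| = |406*27 - 44*249|/(249*27) = 6/6723.
Cross-multiplying, 6*4731 = 28386 < 33615 = 5*6723, so 6/6723 is smaller: the intermediate fraction 44/27 is closer to x than 31/19.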